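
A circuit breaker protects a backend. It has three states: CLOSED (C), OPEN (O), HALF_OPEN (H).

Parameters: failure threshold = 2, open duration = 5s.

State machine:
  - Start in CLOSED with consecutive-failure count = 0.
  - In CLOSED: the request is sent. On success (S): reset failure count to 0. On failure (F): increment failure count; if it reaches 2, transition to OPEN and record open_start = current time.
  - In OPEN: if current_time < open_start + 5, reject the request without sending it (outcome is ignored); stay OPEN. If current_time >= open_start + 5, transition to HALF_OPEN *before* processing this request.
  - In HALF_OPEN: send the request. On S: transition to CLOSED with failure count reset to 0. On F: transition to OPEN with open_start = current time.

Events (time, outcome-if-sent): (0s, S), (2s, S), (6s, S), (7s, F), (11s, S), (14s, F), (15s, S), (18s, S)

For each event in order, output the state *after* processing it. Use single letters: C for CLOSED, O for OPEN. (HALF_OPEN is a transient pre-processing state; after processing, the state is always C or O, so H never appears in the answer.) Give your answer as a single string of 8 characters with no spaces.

State after each event:
  event#1 t=0s outcome=S: state=CLOSED
  event#2 t=2s outcome=S: state=CLOSED
  event#3 t=6s outcome=S: state=CLOSED
  event#4 t=7s outcome=F: state=CLOSED
  event#5 t=11s outcome=S: state=CLOSED
  event#6 t=14s outcome=F: state=CLOSED
  event#7 t=15s outcome=S: state=CLOSED
  event#8 t=18s outcome=S: state=CLOSED

Answer: CCCCCCCC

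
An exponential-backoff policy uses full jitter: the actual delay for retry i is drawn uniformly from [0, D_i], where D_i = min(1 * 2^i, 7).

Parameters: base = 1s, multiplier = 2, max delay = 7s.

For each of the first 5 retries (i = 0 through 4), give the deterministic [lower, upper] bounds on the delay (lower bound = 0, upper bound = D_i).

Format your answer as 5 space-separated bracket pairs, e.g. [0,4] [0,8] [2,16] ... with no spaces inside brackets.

Answer: [0,1] [0,2] [0,4] [0,7] [0,7]

Derivation:
Computing bounds per retry:
  i=0: D_i=min(1*2^0,7)=1, bounds=[0,1]
  i=1: D_i=min(1*2^1,7)=2, bounds=[0,2]
  i=2: D_i=min(1*2^2,7)=4, bounds=[0,4]
  i=3: D_i=min(1*2^3,7)=7, bounds=[0,7]
  i=4: D_i=min(1*2^4,7)=7, bounds=[0,7]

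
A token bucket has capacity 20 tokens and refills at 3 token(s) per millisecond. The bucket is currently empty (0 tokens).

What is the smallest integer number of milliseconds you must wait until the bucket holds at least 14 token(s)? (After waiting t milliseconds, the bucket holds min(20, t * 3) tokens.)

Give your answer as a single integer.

Need t * 3 >= 14, so t >= 14/3.
Smallest integer t = ceil(14/3) = 5.

Answer: 5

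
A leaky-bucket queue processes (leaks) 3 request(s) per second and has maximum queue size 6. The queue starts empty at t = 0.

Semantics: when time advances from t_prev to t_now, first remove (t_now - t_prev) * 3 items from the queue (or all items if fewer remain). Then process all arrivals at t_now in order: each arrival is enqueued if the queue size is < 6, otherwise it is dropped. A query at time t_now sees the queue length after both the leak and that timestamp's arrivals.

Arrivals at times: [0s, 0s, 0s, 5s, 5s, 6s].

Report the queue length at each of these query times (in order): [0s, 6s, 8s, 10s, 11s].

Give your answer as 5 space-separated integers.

Queue lengths at query times:
  query t=0s: backlog = 3
  query t=6s: backlog = 1
  query t=8s: backlog = 0
  query t=10s: backlog = 0
  query t=11s: backlog = 0

Answer: 3 1 0 0 0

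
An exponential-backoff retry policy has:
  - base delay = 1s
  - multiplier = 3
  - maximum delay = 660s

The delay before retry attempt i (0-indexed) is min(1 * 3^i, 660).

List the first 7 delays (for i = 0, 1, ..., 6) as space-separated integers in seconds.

Answer: 1 3 9 27 81 243 660

Derivation:
Computing each delay:
  i=0: min(1*3^0, 660) = 1
  i=1: min(1*3^1, 660) = 3
  i=2: min(1*3^2, 660) = 9
  i=3: min(1*3^3, 660) = 27
  i=4: min(1*3^4, 660) = 81
  i=5: min(1*3^5, 660) = 243
  i=6: min(1*3^6, 660) = 660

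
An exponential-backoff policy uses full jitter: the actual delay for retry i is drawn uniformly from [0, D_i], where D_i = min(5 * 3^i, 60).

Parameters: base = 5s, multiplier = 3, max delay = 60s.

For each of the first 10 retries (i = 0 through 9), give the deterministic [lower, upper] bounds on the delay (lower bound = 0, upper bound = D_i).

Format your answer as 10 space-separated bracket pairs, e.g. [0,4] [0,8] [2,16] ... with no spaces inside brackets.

Answer: [0,5] [0,15] [0,45] [0,60] [0,60] [0,60] [0,60] [0,60] [0,60] [0,60]

Derivation:
Computing bounds per retry:
  i=0: D_i=min(5*3^0,60)=5, bounds=[0,5]
  i=1: D_i=min(5*3^1,60)=15, bounds=[0,15]
  i=2: D_i=min(5*3^2,60)=45, bounds=[0,45]
  i=3: D_i=min(5*3^3,60)=60, bounds=[0,60]
  i=4: D_i=min(5*3^4,60)=60, bounds=[0,60]
  i=5: D_i=min(5*3^5,60)=60, bounds=[0,60]
  i=6: D_i=min(5*3^6,60)=60, bounds=[0,60]
  i=7: D_i=min(5*3^7,60)=60, bounds=[0,60]
  i=8: D_i=min(5*3^8,60)=60, bounds=[0,60]
  i=9: D_i=min(5*3^9,60)=60, bounds=[0,60]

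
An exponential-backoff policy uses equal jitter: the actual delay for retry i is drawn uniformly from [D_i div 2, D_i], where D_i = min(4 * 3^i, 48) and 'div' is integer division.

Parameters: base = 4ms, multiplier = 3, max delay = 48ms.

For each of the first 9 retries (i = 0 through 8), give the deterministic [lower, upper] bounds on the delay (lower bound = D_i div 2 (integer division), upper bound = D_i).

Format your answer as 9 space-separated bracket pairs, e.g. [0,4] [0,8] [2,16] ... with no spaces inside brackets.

Answer: [2,4] [6,12] [18,36] [24,48] [24,48] [24,48] [24,48] [24,48] [24,48]

Derivation:
Computing bounds per retry:
  i=0: D_i=min(4*3^0,48)=4, bounds=[2,4]
  i=1: D_i=min(4*3^1,48)=12, bounds=[6,12]
  i=2: D_i=min(4*3^2,48)=36, bounds=[18,36]
  i=3: D_i=min(4*3^3,48)=48, bounds=[24,48]
  i=4: D_i=min(4*3^4,48)=48, bounds=[24,48]
  i=5: D_i=min(4*3^5,48)=48, bounds=[24,48]
  i=6: D_i=min(4*3^6,48)=48, bounds=[24,48]
  i=7: D_i=min(4*3^7,48)=48, bounds=[24,48]
  i=8: D_i=min(4*3^8,48)=48, bounds=[24,48]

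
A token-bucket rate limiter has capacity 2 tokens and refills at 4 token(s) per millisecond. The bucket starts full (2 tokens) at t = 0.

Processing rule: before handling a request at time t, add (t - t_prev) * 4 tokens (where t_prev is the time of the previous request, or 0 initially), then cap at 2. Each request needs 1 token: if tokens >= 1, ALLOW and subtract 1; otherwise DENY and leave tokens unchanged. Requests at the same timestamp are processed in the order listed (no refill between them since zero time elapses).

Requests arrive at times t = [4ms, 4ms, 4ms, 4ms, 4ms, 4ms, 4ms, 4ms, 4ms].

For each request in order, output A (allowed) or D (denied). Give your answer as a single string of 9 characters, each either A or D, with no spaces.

Simulating step by step:
  req#1 t=4ms: ALLOW
  req#2 t=4ms: ALLOW
  req#3 t=4ms: DENY
  req#4 t=4ms: DENY
  req#5 t=4ms: DENY
  req#6 t=4ms: DENY
  req#7 t=4ms: DENY
  req#8 t=4ms: DENY
  req#9 t=4ms: DENY

Answer: AADDDDDDD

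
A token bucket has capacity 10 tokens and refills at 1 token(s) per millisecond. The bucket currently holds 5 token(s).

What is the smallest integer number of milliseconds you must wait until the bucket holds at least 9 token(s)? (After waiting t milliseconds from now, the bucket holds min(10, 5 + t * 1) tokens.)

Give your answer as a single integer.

Need 5 + t * 1 >= 9, so t >= 4/1.
Smallest integer t = ceil(4/1) = 4.

Answer: 4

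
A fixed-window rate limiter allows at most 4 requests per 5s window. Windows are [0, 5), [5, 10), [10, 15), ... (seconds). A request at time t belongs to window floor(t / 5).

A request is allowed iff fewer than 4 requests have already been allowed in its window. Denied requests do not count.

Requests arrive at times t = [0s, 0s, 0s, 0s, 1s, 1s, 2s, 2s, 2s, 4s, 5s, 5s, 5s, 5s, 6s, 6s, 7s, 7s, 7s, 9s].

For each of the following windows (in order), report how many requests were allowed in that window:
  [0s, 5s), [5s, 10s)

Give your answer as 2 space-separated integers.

Processing requests:
  req#1 t=0s (window 0): ALLOW
  req#2 t=0s (window 0): ALLOW
  req#3 t=0s (window 0): ALLOW
  req#4 t=0s (window 0): ALLOW
  req#5 t=1s (window 0): DENY
  req#6 t=1s (window 0): DENY
  req#7 t=2s (window 0): DENY
  req#8 t=2s (window 0): DENY
  req#9 t=2s (window 0): DENY
  req#10 t=4s (window 0): DENY
  req#11 t=5s (window 1): ALLOW
  req#12 t=5s (window 1): ALLOW
  req#13 t=5s (window 1): ALLOW
  req#14 t=5s (window 1): ALLOW
  req#15 t=6s (window 1): DENY
  req#16 t=6s (window 1): DENY
  req#17 t=7s (window 1): DENY
  req#18 t=7s (window 1): DENY
  req#19 t=7s (window 1): DENY
  req#20 t=9s (window 1): DENY

Allowed counts by window: 4 4

Answer: 4 4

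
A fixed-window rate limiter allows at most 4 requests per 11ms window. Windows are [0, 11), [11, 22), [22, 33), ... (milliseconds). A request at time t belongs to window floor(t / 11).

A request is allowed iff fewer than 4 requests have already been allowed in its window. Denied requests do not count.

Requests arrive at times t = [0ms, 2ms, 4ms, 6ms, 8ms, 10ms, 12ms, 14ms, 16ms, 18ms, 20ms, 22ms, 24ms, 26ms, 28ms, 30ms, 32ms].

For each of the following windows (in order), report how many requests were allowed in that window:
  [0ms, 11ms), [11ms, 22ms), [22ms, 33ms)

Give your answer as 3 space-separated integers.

Answer: 4 4 4

Derivation:
Processing requests:
  req#1 t=0ms (window 0): ALLOW
  req#2 t=2ms (window 0): ALLOW
  req#3 t=4ms (window 0): ALLOW
  req#4 t=6ms (window 0): ALLOW
  req#5 t=8ms (window 0): DENY
  req#6 t=10ms (window 0): DENY
  req#7 t=12ms (window 1): ALLOW
  req#8 t=14ms (window 1): ALLOW
  req#9 t=16ms (window 1): ALLOW
  req#10 t=18ms (window 1): ALLOW
  req#11 t=20ms (window 1): DENY
  req#12 t=22ms (window 2): ALLOW
  req#13 t=24ms (window 2): ALLOW
  req#14 t=26ms (window 2): ALLOW
  req#15 t=28ms (window 2): ALLOW
  req#16 t=30ms (window 2): DENY
  req#17 t=32ms (window 2): DENY

Allowed counts by window: 4 4 4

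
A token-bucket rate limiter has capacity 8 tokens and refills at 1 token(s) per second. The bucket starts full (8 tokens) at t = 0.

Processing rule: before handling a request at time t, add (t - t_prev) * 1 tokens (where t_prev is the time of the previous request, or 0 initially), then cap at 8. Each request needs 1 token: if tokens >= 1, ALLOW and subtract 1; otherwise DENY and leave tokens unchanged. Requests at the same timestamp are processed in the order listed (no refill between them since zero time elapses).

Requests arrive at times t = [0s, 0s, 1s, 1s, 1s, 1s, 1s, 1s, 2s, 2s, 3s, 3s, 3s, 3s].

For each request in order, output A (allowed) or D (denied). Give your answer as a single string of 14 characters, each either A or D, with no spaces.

Answer: AAAAAAAAAAADDD

Derivation:
Simulating step by step:
  req#1 t=0s: ALLOW
  req#2 t=0s: ALLOW
  req#3 t=1s: ALLOW
  req#4 t=1s: ALLOW
  req#5 t=1s: ALLOW
  req#6 t=1s: ALLOW
  req#7 t=1s: ALLOW
  req#8 t=1s: ALLOW
  req#9 t=2s: ALLOW
  req#10 t=2s: ALLOW
  req#11 t=3s: ALLOW
  req#12 t=3s: DENY
  req#13 t=3s: DENY
  req#14 t=3s: DENY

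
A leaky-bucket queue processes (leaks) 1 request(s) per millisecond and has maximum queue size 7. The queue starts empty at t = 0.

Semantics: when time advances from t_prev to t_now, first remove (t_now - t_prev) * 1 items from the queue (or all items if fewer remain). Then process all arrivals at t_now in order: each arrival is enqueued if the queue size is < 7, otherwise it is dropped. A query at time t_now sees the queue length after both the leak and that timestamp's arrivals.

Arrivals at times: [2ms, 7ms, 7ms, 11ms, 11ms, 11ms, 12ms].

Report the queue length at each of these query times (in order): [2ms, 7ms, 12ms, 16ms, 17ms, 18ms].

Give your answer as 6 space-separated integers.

Answer: 1 2 3 0 0 0

Derivation:
Queue lengths at query times:
  query t=2ms: backlog = 1
  query t=7ms: backlog = 2
  query t=12ms: backlog = 3
  query t=16ms: backlog = 0
  query t=17ms: backlog = 0
  query t=18ms: backlog = 0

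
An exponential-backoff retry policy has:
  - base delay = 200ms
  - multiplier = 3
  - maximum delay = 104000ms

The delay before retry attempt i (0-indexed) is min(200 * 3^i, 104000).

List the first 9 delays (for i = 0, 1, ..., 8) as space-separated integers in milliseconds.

Answer: 200 600 1800 5400 16200 48600 104000 104000 104000

Derivation:
Computing each delay:
  i=0: min(200*3^0, 104000) = 200
  i=1: min(200*3^1, 104000) = 600
  i=2: min(200*3^2, 104000) = 1800
  i=3: min(200*3^3, 104000) = 5400
  i=4: min(200*3^4, 104000) = 16200
  i=5: min(200*3^5, 104000) = 48600
  i=6: min(200*3^6, 104000) = 104000
  i=7: min(200*3^7, 104000) = 104000
  i=8: min(200*3^8, 104000) = 104000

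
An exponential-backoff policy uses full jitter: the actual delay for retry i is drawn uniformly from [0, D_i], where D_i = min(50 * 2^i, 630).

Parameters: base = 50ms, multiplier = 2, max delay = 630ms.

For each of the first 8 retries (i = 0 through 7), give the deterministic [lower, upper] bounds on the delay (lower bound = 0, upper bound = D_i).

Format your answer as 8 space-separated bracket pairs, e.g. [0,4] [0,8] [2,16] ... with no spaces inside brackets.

Answer: [0,50] [0,100] [0,200] [0,400] [0,630] [0,630] [0,630] [0,630]

Derivation:
Computing bounds per retry:
  i=0: D_i=min(50*2^0,630)=50, bounds=[0,50]
  i=1: D_i=min(50*2^1,630)=100, bounds=[0,100]
  i=2: D_i=min(50*2^2,630)=200, bounds=[0,200]
  i=3: D_i=min(50*2^3,630)=400, bounds=[0,400]
  i=4: D_i=min(50*2^4,630)=630, bounds=[0,630]
  i=5: D_i=min(50*2^5,630)=630, bounds=[0,630]
  i=6: D_i=min(50*2^6,630)=630, bounds=[0,630]
  i=7: D_i=min(50*2^7,630)=630, bounds=[0,630]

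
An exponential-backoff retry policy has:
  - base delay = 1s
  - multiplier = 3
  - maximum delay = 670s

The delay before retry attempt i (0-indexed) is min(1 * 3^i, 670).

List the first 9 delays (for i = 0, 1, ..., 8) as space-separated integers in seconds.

Answer: 1 3 9 27 81 243 670 670 670

Derivation:
Computing each delay:
  i=0: min(1*3^0, 670) = 1
  i=1: min(1*3^1, 670) = 3
  i=2: min(1*3^2, 670) = 9
  i=3: min(1*3^3, 670) = 27
  i=4: min(1*3^4, 670) = 81
  i=5: min(1*3^5, 670) = 243
  i=6: min(1*3^6, 670) = 670
  i=7: min(1*3^7, 670) = 670
  i=8: min(1*3^8, 670) = 670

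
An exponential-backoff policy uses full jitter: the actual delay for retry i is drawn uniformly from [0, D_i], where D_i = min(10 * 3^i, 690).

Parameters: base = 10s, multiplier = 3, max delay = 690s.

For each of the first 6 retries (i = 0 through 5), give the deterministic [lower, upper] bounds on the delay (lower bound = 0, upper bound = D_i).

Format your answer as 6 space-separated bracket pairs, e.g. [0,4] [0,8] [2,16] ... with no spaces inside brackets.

Computing bounds per retry:
  i=0: D_i=min(10*3^0,690)=10, bounds=[0,10]
  i=1: D_i=min(10*3^1,690)=30, bounds=[0,30]
  i=2: D_i=min(10*3^2,690)=90, bounds=[0,90]
  i=3: D_i=min(10*3^3,690)=270, bounds=[0,270]
  i=4: D_i=min(10*3^4,690)=690, bounds=[0,690]
  i=5: D_i=min(10*3^5,690)=690, bounds=[0,690]

Answer: [0,10] [0,30] [0,90] [0,270] [0,690] [0,690]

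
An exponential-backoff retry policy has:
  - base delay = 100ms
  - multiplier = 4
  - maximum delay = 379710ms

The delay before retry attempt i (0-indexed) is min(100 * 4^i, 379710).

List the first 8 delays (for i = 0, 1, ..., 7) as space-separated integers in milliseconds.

Answer: 100 400 1600 6400 25600 102400 379710 379710

Derivation:
Computing each delay:
  i=0: min(100*4^0, 379710) = 100
  i=1: min(100*4^1, 379710) = 400
  i=2: min(100*4^2, 379710) = 1600
  i=3: min(100*4^3, 379710) = 6400
  i=4: min(100*4^4, 379710) = 25600
  i=5: min(100*4^5, 379710) = 102400
  i=6: min(100*4^6, 379710) = 379710
  i=7: min(100*4^7, 379710) = 379710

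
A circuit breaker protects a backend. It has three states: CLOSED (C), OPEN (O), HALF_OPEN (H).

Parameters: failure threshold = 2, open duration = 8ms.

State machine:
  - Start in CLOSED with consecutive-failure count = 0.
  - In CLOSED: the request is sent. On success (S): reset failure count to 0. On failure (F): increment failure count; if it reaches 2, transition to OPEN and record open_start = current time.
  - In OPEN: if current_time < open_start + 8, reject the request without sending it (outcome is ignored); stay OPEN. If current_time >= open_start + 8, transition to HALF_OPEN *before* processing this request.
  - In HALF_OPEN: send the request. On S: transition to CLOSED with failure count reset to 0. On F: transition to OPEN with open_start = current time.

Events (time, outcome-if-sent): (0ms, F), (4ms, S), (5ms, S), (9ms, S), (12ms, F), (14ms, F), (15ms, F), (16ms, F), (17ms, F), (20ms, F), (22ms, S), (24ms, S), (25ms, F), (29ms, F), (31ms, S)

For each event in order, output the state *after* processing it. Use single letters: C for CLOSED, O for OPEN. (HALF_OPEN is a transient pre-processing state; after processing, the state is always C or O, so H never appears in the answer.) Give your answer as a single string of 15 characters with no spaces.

State after each event:
  event#1 t=0ms outcome=F: state=CLOSED
  event#2 t=4ms outcome=S: state=CLOSED
  event#3 t=5ms outcome=S: state=CLOSED
  event#4 t=9ms outcome=S: state=CLOSED
  event#5 t=12ms outcome=F: state=CLOSED
  event#6 t=14ms outcome=F: state=OPEN
  event#7 t=15ms outcome=F: state=OPEN
  event#8 t=16ms outcome=F: state=OPEN
  event#9 t=17ms outcome=F: state=OPEN
  event#10 t=20ms outcome=F: state=OPEN
  event#11 t=22ms outcome=S: state=CLOSED
  event#12 t=24ms outcome=S: state=CLOSED
  event#13 t=25ms outcome=F: state=CLOSED
  event#14 t=29ms outcome=F: state=OPEN
  event#15 t=31ms outcome=S: state=OPEN

Answer: CCCCCOOOOOCCCOO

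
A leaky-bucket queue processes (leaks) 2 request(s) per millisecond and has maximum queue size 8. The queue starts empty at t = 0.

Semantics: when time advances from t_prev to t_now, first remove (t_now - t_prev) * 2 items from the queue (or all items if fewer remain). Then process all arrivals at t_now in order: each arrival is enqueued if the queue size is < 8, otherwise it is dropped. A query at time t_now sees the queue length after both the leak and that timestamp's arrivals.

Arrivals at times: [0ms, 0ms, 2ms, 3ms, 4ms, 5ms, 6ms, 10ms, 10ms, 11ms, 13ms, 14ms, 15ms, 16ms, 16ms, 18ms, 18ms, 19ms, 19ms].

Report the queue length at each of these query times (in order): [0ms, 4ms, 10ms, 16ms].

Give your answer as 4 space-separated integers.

Queue lengths at query times:
  query t=0ms: backlog = 2
  query t=4ms: backlog = 1
  query t=10ms: backlog = 2
  query t=16ms: backlog = 2

Answer: 2 1 2 2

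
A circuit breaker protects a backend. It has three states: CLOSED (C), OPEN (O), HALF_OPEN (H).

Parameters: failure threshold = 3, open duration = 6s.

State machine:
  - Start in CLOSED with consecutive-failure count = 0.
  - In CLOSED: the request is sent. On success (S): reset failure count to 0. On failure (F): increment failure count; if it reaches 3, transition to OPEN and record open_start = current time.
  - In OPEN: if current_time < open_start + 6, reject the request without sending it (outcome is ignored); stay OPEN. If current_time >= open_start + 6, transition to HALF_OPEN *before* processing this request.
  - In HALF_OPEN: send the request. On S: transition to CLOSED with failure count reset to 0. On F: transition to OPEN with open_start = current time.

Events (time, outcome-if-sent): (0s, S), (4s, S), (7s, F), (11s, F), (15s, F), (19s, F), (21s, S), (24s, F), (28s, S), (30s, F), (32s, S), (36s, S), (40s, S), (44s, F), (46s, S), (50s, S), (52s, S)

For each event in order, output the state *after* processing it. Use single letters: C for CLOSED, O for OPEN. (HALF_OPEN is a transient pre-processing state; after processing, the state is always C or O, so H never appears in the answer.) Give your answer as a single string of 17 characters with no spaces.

Answer: CCCCOOCCCCCCCCCCC

Derivation:
State after each event:
  event#1 t=0s outcome=S: state=CLOSED
  event#2 t=4s outcome=S: state=CLOSED
  event#3 t=7s outcome=F: state=CLOSED
  event#4 t=11s outcome=F: state=CLOSED
  event#5 t=15s outcome=F: state=OPEN
  event#6 t=19s outcome=F: state=OPEN
  event#7 t=21s outcome=S: state=CLOSED
  event#8 t=24s outcome=F: state=CLOSED
  event#9 t=28s outcome=S: state=CLOSED
  event#10 t=30s outcome=F: state=CLOSED
  event#11 t=32s outcome=S: state=CLOSED
  event#12 t=36s outcome=S: state=CLOSED
  event#13 t=40s outcome=S: state=CLOSED
  event#14 t=44s outcome=F: state=CLOSED
  event#15 t=46s outcome=S: state=CLOSED
  event#16 t=50s outcome=S: state=CLOSED
  event#17 t=52s outcome=S: state=CLOSED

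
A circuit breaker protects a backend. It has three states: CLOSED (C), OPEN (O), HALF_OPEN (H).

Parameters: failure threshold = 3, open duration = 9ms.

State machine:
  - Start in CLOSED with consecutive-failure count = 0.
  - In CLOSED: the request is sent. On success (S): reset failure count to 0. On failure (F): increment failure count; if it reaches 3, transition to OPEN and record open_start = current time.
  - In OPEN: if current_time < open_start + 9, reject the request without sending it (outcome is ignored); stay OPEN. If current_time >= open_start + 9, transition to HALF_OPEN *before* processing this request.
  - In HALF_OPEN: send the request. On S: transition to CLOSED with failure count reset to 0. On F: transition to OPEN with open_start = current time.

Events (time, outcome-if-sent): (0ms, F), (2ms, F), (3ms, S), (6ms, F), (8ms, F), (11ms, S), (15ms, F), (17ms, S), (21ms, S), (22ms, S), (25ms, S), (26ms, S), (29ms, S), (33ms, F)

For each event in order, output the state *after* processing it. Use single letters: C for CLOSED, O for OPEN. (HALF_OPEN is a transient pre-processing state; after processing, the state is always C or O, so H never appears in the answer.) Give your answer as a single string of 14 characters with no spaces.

State after each event:
  event#1 t=0ms outcome=F: state=CLOSED
  event#2 t=2ms outcome=F: state=CLOSED
  event#3 t=3ms outcome=S: state=CLOSED
  event#4 t=6ms outcome=F: state=CLOSED
  event#5 t=8ms outcome=F: state=CLOSED
  event#6 t=11ms outcome=S: state=CLOSED
  event#7 t=15ms outcome=F: state=CLOSED
  event#8 t=17ms outcome=S: state=CLOSED
  event#9 t=21ms outcome=S: state=CLOSED
  event#10 t=22ms outcome=S: state=CLOSED
  event#11 t=25ms outcome=S: state=CLOSED
  event#12 t=26ms outcome=S: state=CLOSED
  event#13 t=29ms outcome=S: state=CLOSED
  event#14 t=33ms outcome=F: state=CLOSED

Answer: CCCCCCCCCCCCCC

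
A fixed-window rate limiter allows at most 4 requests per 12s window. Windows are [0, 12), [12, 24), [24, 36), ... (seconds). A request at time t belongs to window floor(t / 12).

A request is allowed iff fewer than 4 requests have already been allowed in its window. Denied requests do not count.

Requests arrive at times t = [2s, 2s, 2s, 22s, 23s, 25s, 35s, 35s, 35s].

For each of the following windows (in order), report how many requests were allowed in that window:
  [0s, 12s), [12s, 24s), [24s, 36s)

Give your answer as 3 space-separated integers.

Answer: 3 2 4

Derivation:
Processing requests:
  req#1 t=2s (window 0): ALLOW
  req#2 t=2s (window 0): ALLOW
  req#3 t=2s (window 0): ALLOW
  req#4 t=22s (window 1): ALLOW
  req#5 t=23s (window 1): ALLOW
  req#6 t=25s (window 2): ALLOW
  req#7 t=35s (window 2): ALLOW
  req#8 t=35s (window 2): ALLOW
  req#9 t=35s (window 2): ALLOW

Allowed counts by window: 3 2 4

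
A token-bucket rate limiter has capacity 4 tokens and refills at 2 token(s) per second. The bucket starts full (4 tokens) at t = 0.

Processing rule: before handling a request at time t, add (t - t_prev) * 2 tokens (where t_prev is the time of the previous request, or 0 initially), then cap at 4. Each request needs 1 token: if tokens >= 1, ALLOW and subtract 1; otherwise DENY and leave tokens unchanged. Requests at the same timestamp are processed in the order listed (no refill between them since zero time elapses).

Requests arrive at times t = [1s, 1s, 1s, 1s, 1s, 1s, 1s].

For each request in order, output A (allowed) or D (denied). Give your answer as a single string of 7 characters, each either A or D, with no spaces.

Simulating step by step:
  req#1 t=1s: ALLOW
  req#2 t=1s: ALLOW
  req#3 t=1s: ALLOW
  req#4 t=1s: ALLOW
  req#5 t=1s: DENY
  req#6 t=1s: DENY
  req#7 t=1s: DENY

Answer: AAAADDD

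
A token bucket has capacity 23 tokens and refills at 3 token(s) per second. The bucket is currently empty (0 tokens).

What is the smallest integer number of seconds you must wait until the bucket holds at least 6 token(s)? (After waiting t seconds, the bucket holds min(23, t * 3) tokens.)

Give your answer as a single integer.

Answer: 2

Derivation:
Need t * 3 >= 6, so t >= 6/3.
Smallest integer t = ceil(6/3) = 2.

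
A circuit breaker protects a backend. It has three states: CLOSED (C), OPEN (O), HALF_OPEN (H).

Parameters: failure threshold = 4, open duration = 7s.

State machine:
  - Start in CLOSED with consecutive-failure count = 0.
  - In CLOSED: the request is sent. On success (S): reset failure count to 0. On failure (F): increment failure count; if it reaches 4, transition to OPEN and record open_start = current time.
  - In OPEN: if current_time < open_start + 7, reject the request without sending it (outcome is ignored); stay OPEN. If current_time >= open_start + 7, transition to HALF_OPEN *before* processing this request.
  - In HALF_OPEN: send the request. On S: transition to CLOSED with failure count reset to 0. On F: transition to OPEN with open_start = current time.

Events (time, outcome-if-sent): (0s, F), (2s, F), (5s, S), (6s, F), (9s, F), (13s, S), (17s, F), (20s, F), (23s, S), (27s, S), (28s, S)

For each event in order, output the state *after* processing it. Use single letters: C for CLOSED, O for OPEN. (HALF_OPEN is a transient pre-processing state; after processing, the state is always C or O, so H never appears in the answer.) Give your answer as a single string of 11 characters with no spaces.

State after each event:
  event#1 t=0s outcome=F: state=CLOSED
  event#2 t=2s outcome=F: state=CLOSED
  event#3 t=5s outcome=S: state=CLOSED
  event#4 t=6s outcome=F: state=CLOSED
  event#5 t=9s outcome=F: state=CLOSED
  event#6 t=13s outcome=S: state=CLOSED
  event#7 t=17s outcome=F: state=CLOSED
  event#8 t=20s outcome=F: state=CLOSED
  event#9 t=23s outcome=S: state=CLOSED
  event#10 t=27s outcome=S: state=CLOSED
  event#11 t=28s outcome=S: state=CLOSED

Answer: CCCCCCCCCCC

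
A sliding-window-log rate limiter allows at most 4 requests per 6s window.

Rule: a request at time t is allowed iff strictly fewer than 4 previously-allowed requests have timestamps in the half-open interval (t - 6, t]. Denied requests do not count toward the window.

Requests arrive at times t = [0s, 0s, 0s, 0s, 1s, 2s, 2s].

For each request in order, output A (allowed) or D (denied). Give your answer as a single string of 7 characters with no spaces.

Tracking allowed requests in the window:
  req#1 t=0s: ALLOW
  req#2 t=0s: ALLOW
  req#3 t=0s: ALLOW
  req#4 t=0s: ALLOW
  req#5 t=1s: DENY
  req#6 t=2s: DENY
  req#7 t=2s: DENY

Answer: AAAADDD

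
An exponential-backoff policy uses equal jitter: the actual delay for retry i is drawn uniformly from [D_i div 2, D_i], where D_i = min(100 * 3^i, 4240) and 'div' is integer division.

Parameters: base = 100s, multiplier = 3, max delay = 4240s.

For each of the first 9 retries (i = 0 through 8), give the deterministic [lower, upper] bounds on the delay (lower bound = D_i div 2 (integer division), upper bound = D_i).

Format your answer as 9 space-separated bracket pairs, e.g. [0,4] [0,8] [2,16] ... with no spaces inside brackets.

Answer: [50,100] [150,300] [450,900] [1350,2700] [2120,4240] [2120,4240] [2120,4240] [2120,4240] [2120,4240]

Derivation:
Computing bounds per retry:
  i=0: D_i=min(100*3^0,4240)=100, bounds=[50,100]
  i=1: D_i=min(100*3^1,4240)=300, bounds=[150,300]
  i=2: D_i=min(100*3^2,4240)=900, bounds=[450,900]
  i=3: D_i=min(100*3^3,4240)=2700, bounds=[1350,2700]
  i=4: D_i=min(100*3^4,4240)=4240, bounds=[2120,4240]
  i=5: D_i=min(100*3^5,4240)=4240, bounds=[2120,4240]
  i=6: D_i=min(100*3^6,4240)=4240, bounds=[2120,4240]
  i=7: D_i=min(100*3^7,4240)=4240, bounds=[2120,4240]
  i=8: D_i=min(100*3^8,4240)=4240, bounds=[2120,4240]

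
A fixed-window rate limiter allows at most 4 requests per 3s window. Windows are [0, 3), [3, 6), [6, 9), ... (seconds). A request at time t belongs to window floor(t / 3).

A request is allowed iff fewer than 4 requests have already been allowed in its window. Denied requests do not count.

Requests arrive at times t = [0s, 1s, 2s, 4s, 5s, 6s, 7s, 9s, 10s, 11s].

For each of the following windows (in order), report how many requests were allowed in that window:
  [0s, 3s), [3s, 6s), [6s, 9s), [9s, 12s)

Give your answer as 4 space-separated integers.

Answer: 3 2 2 3

Derivation:
Processing requests:
  req#1 t=0s (window 0): ALLOW
  req#2 t=1s (window 0): ALLOW
  req#3 t=2s (window 0): ALLOW
  req#4 t=4s (window 1): ALLOW
  req#5 t=5s (window 1): ALLOW
  req#6 t=6s (window 2): ALLOW
  req#7 t=7s (window 2): ALLOW
  req#8 t=9s (window 3): ALLOW
  req#9 t=10s (window 3): ALLOW
  req#10 t=11s (window 3): ALLOW

Allowed counts by window: 3 2 2 3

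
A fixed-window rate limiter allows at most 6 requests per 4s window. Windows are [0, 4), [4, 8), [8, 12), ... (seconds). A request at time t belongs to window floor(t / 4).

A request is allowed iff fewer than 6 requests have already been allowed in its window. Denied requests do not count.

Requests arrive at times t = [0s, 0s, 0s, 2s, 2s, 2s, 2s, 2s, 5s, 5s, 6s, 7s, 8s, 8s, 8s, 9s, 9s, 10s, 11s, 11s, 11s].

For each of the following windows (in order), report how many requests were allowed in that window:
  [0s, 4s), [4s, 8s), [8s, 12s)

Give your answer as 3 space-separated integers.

Answer: 6 4 6

Derivation:
Processing requests:
  req#1 t=0s (window 0): ALLOW
  req#2 t=0s (window 0): ALLOW
  req#3 t=0s (window 0): ALLOW
  req#4 t=2s (window 0): ALLOW
  req#5 t=2s (window 0): ALLOW
  req#6 t=2s (window 0): ALLOW
  req#7 t=2s (window 0): DENY
  req#8 t=2s (window 0): DENY
  req#9 t=5s (window 1): ALLOW
  req#10 t=5s (window 1): ALLOW
  req#11 t=6s (window 1): ALLOW
  req#12 t=7s (window 1): ALLOW
  req#13 t=8s (window 2): ALLOW
  req#14 t=8s (window 2): ALLOW
  req#15 t=8s (window 2): ALLOW
  req#16 t=9s (window 2): ALLOW
  req#17 t=9s (window 2): ALLOW
  req#18 t=10s (window 2): ALLOW
  req#19 t=11s (window 2): DENY
  req#20 t=11s (window 2): DENY
  req#21 t=11s (window 2): DENY

Allowed counts by window: 6 4 6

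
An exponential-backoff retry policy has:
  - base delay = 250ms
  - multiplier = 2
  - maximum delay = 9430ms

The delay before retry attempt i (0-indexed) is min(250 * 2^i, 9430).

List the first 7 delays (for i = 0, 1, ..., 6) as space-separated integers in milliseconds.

Answer: 250 500 1000 2000 4000 8000 9430

Derivation:
Computing each delay:
  i=0: min(250*2^0, 9430) = 250
  i=1: min(250*2^1, 9430) = 500
  i=2: min(250*2^2, 9430) = 1000
  i=3: min(250*2^3, 9430) = 2000
  i=4: min(250*2^4, 9430) = 4000
  i=5: min(250*2^5, 9430) = 8000
  i=6: min(250*2^6, 9430) = 9430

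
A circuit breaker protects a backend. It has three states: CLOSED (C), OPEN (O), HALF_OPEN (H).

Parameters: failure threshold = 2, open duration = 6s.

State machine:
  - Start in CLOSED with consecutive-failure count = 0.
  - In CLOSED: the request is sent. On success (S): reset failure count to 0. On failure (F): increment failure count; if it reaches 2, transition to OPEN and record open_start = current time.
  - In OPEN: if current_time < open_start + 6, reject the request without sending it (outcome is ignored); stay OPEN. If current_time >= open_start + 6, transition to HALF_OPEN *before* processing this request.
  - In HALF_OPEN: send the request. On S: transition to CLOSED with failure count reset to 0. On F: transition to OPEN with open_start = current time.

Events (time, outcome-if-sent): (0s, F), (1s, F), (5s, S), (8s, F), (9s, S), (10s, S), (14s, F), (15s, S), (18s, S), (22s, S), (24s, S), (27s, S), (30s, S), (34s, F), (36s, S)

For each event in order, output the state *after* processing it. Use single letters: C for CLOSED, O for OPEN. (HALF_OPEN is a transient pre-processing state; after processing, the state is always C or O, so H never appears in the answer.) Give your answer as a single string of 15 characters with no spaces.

State after each event:
  event#1 t=0s outcome=F: state=CLOSED
  event#2 t=1s outcome=F: state=OPEN
  event#3 t=5s outcome=S: state=OPEN
  event#4 t=8s outcome=F: state=OPEN
  event#5 t=9s outcome=S: state=OPEN
  event#6 t=10s outcome=S: state=OPEN
  event#7 t=14s outcome=F: state=OPEN
  event#8 t=15s outcome=S: state=OPEN
  event#9 t=18s outcome=S: state=OPEN
  event#10 t=22s outcome=S: state=CLOSED
  event#11 t=24s outcome=S: state=CLOSED
  event#12 t=27s outcome=S: state=CLOSED
  event#13 t=30s outcome=S: state=CLOSED
  event#14 t=34s outcome=F: state=CLOSED
  event#15 t=36s outcome=S: state=CLOSED

Answer: COOOOOOOOCCCCCC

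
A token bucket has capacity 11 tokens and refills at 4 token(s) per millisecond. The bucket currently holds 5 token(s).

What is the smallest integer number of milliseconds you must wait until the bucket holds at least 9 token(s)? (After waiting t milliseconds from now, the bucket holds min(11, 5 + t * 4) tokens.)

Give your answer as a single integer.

Need 5 + t * 4 >= 9, so t >= 4/4.
Smallest integer t = ceil(4/4) = 1.

Answer: 1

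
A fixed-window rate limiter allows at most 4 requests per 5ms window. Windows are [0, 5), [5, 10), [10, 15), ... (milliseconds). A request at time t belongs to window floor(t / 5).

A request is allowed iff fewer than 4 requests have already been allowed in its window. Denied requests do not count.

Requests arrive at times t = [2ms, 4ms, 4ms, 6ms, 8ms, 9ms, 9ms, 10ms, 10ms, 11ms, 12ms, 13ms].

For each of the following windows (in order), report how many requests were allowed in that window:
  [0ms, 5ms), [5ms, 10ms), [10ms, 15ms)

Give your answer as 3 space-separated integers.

Processing requests:
  req#1 t=2ms (window 0): ALLOW
  req#2 t=4ms (window 0): ALLOW
  req#3 t=4ms (window 0): ALLOW
  req#4 t=6ms (window 1): ALLOW
  req#5 t=8ms (window 1): ALLOW
  req#6 t=9ms (window 1): ALLOW
  req#7 t=9ms (window 1): ALLOW
  req#8 t=10ms (window 2): ALLOW
  req#9 t=10ms (window 2): ALLOW
  req#10 t=11ms (window 2): ALLOW
  req#11 t=12ms (window 2): ALLOW
  req#12 t=13ms (window 2): DENY

Allowed counts by window: 3 4 4

Answer: 3 4 4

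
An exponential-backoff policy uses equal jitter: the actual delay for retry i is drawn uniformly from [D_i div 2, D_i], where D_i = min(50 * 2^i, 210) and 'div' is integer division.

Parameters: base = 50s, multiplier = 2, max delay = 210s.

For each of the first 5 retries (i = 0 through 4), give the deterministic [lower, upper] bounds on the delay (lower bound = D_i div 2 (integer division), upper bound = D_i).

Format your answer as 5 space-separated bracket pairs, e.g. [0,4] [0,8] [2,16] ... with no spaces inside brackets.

Computing bounds per retry:
  i=0: D_i=min(50*2^0,210)=50, bounds=[25,50]
  i=1: D_i=min(50*2^1,210)=100, bounds=[50,100]
  i=2: D_i=min(50*2^2,210)=200, bounds=[100,200]
  i=3: D_i=min(50*2^3,210)=210, bounds=[105,210]
  i=4: D_i=min(50*2^4,210)=210, bounds=[105,210]

Answer: [25,50] [50,100] [100,200] [105,210] [105,210]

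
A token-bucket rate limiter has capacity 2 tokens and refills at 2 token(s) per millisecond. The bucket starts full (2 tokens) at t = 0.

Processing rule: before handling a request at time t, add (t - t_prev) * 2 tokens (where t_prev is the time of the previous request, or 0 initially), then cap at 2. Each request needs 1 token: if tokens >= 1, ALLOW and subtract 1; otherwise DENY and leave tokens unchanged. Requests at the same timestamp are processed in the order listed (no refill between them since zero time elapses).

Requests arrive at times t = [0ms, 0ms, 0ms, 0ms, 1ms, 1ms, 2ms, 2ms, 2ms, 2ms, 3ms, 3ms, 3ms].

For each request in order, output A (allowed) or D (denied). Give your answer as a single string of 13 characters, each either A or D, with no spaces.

Answer: AADDAAAADDAAD

Derivation:
Simulating step by step:
  req#1 t=0ms: ALLOW
  req#2 t=0ms: ALLOW
  req#3 t=0ms: DENY
  req#4 t=0ms: DENY
  req#5 t=1ms: ALLOW
  req#6 t=1ms: ALLOW
  req#7 t=2ms: ALLOW
  req#8 t=2ms: ALLOW
  req#9 t=2ms: DENY
  req#10 t=2ms: DENY
  req#11 t=3ms: ALLOW
  req#12 t=3ms: ALLOW
  req#13 t=3ms: DENY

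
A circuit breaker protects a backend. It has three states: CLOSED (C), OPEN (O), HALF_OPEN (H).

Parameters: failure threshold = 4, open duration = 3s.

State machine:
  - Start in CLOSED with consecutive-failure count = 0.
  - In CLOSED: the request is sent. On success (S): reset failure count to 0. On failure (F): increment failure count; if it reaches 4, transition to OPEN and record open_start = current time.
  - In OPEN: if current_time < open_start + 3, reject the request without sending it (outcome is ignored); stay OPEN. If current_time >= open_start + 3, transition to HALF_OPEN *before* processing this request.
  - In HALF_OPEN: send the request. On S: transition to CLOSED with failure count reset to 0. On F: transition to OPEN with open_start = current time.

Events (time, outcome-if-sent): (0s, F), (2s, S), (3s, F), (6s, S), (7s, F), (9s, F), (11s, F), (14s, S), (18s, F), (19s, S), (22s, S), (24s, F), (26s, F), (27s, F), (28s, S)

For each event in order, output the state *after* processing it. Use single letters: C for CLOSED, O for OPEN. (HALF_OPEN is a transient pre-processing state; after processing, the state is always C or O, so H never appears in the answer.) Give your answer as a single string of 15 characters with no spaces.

Answer: CCCCCCCCCCCCCCC

Derivation:
State after each event:
  event#1 t=0s outcome=F: state=CLOSED
  event#2 t=2s outcome=S: state=CLOSED
  event#3 t=3s outcome=F: state=CLOSED
  event#4 t=6s outcome=S: state=CLOSED
  event#5 t=7s outcome=F: state=CLOSED
  event#6 t=9s outcome=F: state=CLOSED
  event#7 t=11s outcome=F: state=CLOSED
  event#8 t=14s outcome=S: state=CLOSED
  event#9 t=18s outcome=F: state=CLOSED
  event#10 t=19s outcome=S: state=CLOSED
  event#11 t=22s outcome=S: state=CLOSED
  event#12 t=24s outcome=F: state=CLOSED
  event#13 t=26s outcome=F: state=CLOSED
  event#14 t=27s outcome=F: state=CLOSED
  event#15 t=28s outcome=S: state=CLOSED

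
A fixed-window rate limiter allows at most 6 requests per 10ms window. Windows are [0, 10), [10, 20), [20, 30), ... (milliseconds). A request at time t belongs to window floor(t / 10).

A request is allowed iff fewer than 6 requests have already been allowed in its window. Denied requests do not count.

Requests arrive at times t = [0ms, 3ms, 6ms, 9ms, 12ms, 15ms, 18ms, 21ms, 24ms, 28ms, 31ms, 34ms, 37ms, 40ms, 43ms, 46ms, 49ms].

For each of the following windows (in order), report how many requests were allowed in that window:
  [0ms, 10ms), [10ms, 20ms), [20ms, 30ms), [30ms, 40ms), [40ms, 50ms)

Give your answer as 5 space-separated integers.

Processing requests:
  req#1 t=0ms (window 0): ALLOW
  req#2 t=3ms (window 0): ALLOW
  req#3 t=6ms (window 0): ALLOW
  req#4 t=9ms (window 0): ALLOW
  req#5 t=12ms (window 1): ALLOW
  req#6 t=15ms (window 1): ALLOW
  req#7 t=18ms (window 1): ALLOW
  req#8 t=21ms (window 2): ALLOW
  req#9 t=24ms (window 2): ALLOW
  req#10 t=28ms (window 2): ALLOW
  req#11 t=31ms (window 3): ALLOW
  req#12 t=34ms (window 3): ALLOW
  req#13 t=37ms (window 3): ALLOW
  req#14 t=40ms (window 4): ALLOW
  req#15 t=43ms (window 4): ALLOW
  req#16 t=46ms (window 4): ALLOW
  req#17 t=49ms (window 4): ALLOW

Allowed counts by window: 4 3 3 3 4

Answer: 4 3 3 3 4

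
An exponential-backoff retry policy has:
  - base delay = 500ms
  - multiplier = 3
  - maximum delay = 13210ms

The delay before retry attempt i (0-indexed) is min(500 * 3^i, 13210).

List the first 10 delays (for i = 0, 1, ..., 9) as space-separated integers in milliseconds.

Computing each delay:
  i=0: min(500*3^0, 13210) = 500
  i=1: min(500*3^1, 13210) = 1500
  i=2: min(500*3^2, 13210) = 4500
  i=3: min(500*3^3, 13210) = 13210
  i=4: min(500*3^4, 13210) = 13210
  i=5: min(500*3^5, 13210) = 13210
  i=6: min(500*3^6, 13210) = 13210
  i=7: min(500*3^7, 13210) = 13210
  i=8: min(500*3^8, 13210) = 13210
  i=9: min(500*3^9, 13210) = 13210

Answer: 500 1500 4500 13210 13210 13210 13210 13210 13210 13210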